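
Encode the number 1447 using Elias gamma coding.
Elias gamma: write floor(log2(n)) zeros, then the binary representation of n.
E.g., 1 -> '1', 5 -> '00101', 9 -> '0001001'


num_bits = floor(log2(1447)) + 1 = 11
leading_zeros = num_bits - 1 = 10
binary(1447) = 10110100111

Elias gamma(1447) = '0000000000' + '10110100111' = 000000000010110100111 (21 bits)


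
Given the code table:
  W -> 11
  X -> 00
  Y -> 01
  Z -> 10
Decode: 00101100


Decoding:
00 -> X
10 -> Z
11 -> W
00 -> X


Result: XZWX


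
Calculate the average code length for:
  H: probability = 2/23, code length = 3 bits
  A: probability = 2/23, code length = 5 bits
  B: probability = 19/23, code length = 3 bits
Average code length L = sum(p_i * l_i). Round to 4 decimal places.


Weighted contributions p_i * l_i:
  H: (2/23) * 3 = 6/23
  A: (2/23) * 5 = 10/23
  B: (19/23) * 3 = 57/23
Sum = (6 + 10 + 57)/23 = 73/23

L = 73/23 = 3.1739 bits/symbol


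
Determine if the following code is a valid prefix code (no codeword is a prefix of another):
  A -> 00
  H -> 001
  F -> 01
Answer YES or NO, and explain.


Checking each pair (does one codeword prefix another?):
  A='00' vs H='001': prefix -- VIOLATION

NO -- this is NOT a valid prefix code. A (00) is a prefix of H (001).


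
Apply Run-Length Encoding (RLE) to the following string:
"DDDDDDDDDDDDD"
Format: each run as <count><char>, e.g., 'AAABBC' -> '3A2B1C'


Scanning runs left to right:
  i=0: run of 'D' x 13 -> '13D'

RLE = 13D


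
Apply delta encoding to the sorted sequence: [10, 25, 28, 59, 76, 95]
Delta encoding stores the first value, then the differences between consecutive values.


First value: 10
Deltas:
  25 - 10 = 15
  28 - 25 = 3
  59 - 28 = 31
  76 - 59 = 17
  95 - 76 = 19


Delta encoded: [10, 15, 3, 31, 17, 19]


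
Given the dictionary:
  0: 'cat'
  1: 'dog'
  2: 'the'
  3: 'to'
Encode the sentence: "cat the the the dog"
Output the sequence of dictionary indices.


Look up each word in the dictionary:
  'cat' -> 0
  'the' -> 2
  'the' -> 2
  'the' -> 2
  'dog' -> 1

Encoded: [0, 2, 2, 2, 1]


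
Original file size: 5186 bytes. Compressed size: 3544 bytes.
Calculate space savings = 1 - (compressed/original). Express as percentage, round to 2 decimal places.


ratio = compressed/original = 3544/5186 = 0.683378
savings = 1 - ratio = 1 - 0.683378 = 0.316622
as a percentage: 0.316622 * 100 = 31.66%

Space savings = 1 - 3544/5186 = 31.66%


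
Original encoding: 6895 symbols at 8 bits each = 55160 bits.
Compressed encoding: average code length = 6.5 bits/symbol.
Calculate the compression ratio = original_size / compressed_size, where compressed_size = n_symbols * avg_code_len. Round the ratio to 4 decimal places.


original_size = n_symbols * orig_bits = 6895 * 8 = 55160 bits
compressed_size = n_symbols * avg_code_len = 6895 * 6.5 = 44817.5 bits
ratio = original_size / compressed_size = 55160 / 44817.5 = 1.2308

Compression ratio = 1.2308


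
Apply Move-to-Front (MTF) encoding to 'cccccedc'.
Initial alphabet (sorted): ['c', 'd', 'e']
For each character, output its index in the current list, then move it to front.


MTF encoding:
'c': index 0 in ['c', 'd', 'e'] -> ['c', 'd', 'e']
'c': index 0 in ['c', 'd', 'e'] -> ['c', 'd', 'e']
'c': index 0 in ['c', 'd', 'e'] -> ['c', 'd', 'e']
'c': index 0 in ['c', 'd', 'e'] -> ['c', 'd', 'e']
'c': index 0 in ['c', 'd', 'e'] -> ['c', 'd', 'e']
'e': index 2 in ['c', 'd', 'e'] -> ['e', 'c', 'd']
'd': index 2 in ['e', 'c', 'd'] -> ['d', 'e', 'c']
'c': index 2 in ['d', 'e', 'c'] -> ['c', 'd', 'e']


Output: [0, 0, 0, 0, 0, 2, 2, 2]


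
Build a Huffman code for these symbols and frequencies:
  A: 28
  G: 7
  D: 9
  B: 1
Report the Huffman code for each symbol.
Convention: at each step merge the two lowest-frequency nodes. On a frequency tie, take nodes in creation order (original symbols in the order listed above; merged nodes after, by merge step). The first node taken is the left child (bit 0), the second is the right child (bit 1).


Huffman tree construction:
Step 1: Merge B(1) + G(7) = 8
Step 2: Merge (B+G)(8) + D(9) = 17
Step 3: Merge ((B+G)+D)(17) + A(28) = 45
Read each symbol's code off the tree from the root (left child = 0, right child = 1).

Codes:
  A: 1 (length 1)
  G: 001 (length 3)
  D: 01 (length 2)
  B: 000 (length 3)
Average code length: 70/45 = 1.5556 bits/symbol


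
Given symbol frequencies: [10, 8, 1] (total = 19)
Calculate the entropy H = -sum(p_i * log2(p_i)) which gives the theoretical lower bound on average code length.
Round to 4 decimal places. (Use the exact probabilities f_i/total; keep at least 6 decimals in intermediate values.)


Per-symbol terms -p_i * log2(p_i) with p_i = f_i/19:
  p = 10/19 = 0.526316: log2(p) = -0.925999, -p*log2(p) = 0.487368
  p = 8/19 = 0.421053: log2(p) = -1.247928, -p*log2(p) = 0.525443
  p = 1/19 = 0.052632: log2(p) = -4.247928, -p*log2(p) = 0.223575
H = 0.487368 + 0.525443 + 0.223575 = 1.236386

H = 1.2364 bits/symbol


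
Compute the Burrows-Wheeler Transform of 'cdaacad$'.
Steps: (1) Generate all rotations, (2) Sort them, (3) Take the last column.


Rotations (sorted):
  0: $cdaacad -> last char: d
  1: aacad$cd -> last char: d
  2: acad$cda -> last char: a
  3: ad$cdaac -> last char: c
  4: cad$cdaa -> last char: a
  5: cdaacad$ -> last char: $
  6: d$cdaaca -> last char: a
  7: daacad$c -> last char: c


BWT = ddaca$ac


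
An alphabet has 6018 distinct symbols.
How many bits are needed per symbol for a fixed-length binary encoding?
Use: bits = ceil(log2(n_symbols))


log2(6018) = 12.5551
Bracket: 2^12 = 4096 < 6018 <= 2^13 = 8192
So ceil(log2(6018)) = 13

bits = ceil(log2(6018)) = ceil(12.5551) = 13 bits


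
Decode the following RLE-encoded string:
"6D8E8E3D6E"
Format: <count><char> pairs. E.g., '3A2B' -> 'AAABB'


Expanding each <count><char> pair:
  6D -> 'DDDDDD'
  8E -> 'EEEEEEEE'
  8E -> 'EEEEEEEE'
  3D -> 'DDD'
  6E -> 'EEEEEE'

Decoded = DDDDDDEEEEEEEEEEEEEEEEDDDEEEEEE


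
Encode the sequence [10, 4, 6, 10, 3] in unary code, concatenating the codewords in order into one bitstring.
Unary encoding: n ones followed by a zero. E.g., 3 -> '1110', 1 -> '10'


Encode each number as n ones followed by a terminating 0:
  10 -> 11111111110 (11 bits)
  4 -> 11110 (5 bits)
  6 -> 1111110 (7 bits)
  10 -> 11111111110 (11 bits)
  3 -> 1110 (4 bits)
Total length = 11 + 5 + 7 + 11 + 4 = 38 bits.

Unary([10, 4, 6, 10, 3]) = 11111111110111101111110111111111101110 (38 bits)


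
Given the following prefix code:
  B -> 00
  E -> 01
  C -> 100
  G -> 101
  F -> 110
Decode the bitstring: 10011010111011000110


Decoding step by step:
Bits 100 -> C
Bits 110 -> F
Bits 101 -> G
Bits 110 -> F
Bits 110 -> F
Bits 00 -> B
Bits 110 -> F


Decoded message: CFGFFBF


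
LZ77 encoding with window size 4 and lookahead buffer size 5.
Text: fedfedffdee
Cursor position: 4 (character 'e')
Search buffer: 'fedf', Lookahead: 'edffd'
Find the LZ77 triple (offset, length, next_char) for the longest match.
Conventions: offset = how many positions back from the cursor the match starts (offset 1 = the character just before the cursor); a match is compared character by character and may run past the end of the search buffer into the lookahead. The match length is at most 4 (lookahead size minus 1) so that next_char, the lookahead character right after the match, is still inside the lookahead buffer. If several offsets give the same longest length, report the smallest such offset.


Try each offset into the search buffer:
  offset=1 (pos 3, char 'f'): match length 0
  offset=2 (pos 2, char 'd'): match length 0
  offset=3 (pos 1, char 'e'): match length 3
  offset=4 (pos 0, char 'f'): match length 0
Longest match has length 3 at offset 3.
next_char = character at position 4 + 3 = 7 -> 'f'

Best match: offset=3, length=3 (matching 'edf' starting at position 1)
LZ77 triple: (3, 3, 'f')


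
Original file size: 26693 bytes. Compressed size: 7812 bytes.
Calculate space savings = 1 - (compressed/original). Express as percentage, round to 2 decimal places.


ratio = compressed/original = 7812/26693 = 0.292661
savings = 1 - ratio = 1 - 0.292661 = 0.707339
as a percentage: 0.707339 * 100 = 70.73%

Space savings = 1 - 7812/26693 = 70.73%


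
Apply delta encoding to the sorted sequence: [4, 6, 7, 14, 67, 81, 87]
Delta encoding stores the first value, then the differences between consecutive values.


First value: 4
Deltas:
  6 - 4 = 2
  7 - 6 = 1
  14 - 7 = 7
  67 - 14 = 53
  81 - 67 = 14
  87 - 81 = 6


Delta encoded: [4, 2, 1, 7, 53, 14, 6]


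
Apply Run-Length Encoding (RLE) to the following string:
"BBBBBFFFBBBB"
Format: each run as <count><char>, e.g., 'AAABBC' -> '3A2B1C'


Scanning runs left to right:
  i=0: run of 'B' x 5 -> '5B'
  i=5: run of 'F' x 3 -> '3F'
  i=8: run of 'B' x 4 -> '4B'

RLE = 5B3F4B


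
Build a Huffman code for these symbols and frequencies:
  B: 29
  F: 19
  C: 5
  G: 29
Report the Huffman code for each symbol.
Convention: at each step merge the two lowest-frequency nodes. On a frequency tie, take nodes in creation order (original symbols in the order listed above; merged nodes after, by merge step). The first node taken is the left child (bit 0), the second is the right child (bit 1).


Huffman tree construction:
Step 1: Merge C(5) + F(19) = 24
Step 2: Merge (C+F)(24) + B(29) = 53
Step 3: Merge G(29) + ((C+F)+B)(53) = 82
Read each symbol's code off the tree from the root (left child = 0, right child = 1).

Codes:
  B: 11 (length 2)
  F: 101 (length 3)
  C: 100 (length 3)
  G: 0 (length 1)
Average code length: 159/82 = 1.9390 bits/symbol


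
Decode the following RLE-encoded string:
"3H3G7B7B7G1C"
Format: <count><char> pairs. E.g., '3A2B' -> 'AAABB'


Expanding each <count><char> pair:
  3H -> 'HHH'
  3G -> 'GGG'
  7B -> 'BBBBBBB'
  7B -> 'BBBBBBB'
  7G -> 'GGGGGGG'
  1C -> 'C'

Decoded = HHHGGGBBBBBBBBBBBBBBGGGGGGGC


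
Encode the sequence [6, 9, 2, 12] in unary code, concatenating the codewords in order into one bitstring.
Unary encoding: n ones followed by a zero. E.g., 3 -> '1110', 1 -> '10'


Encode each number as n ones followed by a terminating 0:
  6 -> 1111110 (7 bits)
  9 -> 1111111110 (10 bits)
  2 -> 110 (3 bits)
  12 -> 1111111111110 (13 bits)
Total length = 7 + 10 + 3 + 13 = 33 bits.

Unary([6, 9, 2, 12]) = 111111011111111101101111111111110 (33 bits)


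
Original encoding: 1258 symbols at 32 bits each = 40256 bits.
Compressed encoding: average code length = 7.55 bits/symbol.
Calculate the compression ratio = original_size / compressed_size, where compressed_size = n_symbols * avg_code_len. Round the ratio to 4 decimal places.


original_size = n_symbols * orig_bits = 1258 * 32 = 40256 bits
compressed_size = n_symbols * avg_code_len = 1258 * 7.55 = 9497.9 bits
ratio = original_size / compressed_size = 40256 / 9497.9 = 4.2384

Compression ratio = 4.2384


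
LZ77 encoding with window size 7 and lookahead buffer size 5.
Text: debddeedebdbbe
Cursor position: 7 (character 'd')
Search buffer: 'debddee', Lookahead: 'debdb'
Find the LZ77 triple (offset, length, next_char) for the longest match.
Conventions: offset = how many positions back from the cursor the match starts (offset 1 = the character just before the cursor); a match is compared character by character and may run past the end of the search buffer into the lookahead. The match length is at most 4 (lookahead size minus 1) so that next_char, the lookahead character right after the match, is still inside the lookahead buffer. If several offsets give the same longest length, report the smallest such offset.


Try each offset into the search buffer:
  offset=1 (pos 6, char 'e'): match length 0
  offset=2 (pos 5, char 'e'): match length 0
  offset=3 (pos 4, char 'd'): match length 2
  offset=4 (pos 3, char 'd'): match length 1
  offset=5 (pos 2, char 'b'): match length 0
  offset=6 (pos 1, char 'e'): match length 0
  offset=7 (pos 0, char 'd'): match length 4
Longest match has length 4 at offset 7.
next_char = character at position 7 + 4 = 11 -> 'b'

Best match: offset=7, length=4 (matching 'debd' starting at position 0)
LZ77 triple: (7, 4, 'b')


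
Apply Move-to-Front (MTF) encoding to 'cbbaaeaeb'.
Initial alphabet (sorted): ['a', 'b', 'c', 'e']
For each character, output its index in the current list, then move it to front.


MTF encoding:
'c': index 2 in ['a', 'b', 'c', 'e'] -> ['c', 'a', 'b', 'e']
'b': index 2 in ['c', 'a', 'b', 'e'] -> ['b', 'c', 'a', 'e']
'b': index 0 in ['b', 'c', 'a', 'e'] -> ['b', 'c', 'a', 'e']
'a': index 2 in ['b', 'c', 'a', 'e'] -> ['a', 'b', 'c', 'e']
'a': index 0 in ['a', 'b', 'c', 'e'] -> ['a', 'b', 'c', 'e']
'e': index 3 in ['a', 'b', 'c', 'e'] -> ['e', 'a', 'b', 'c']
'a': index 1 in ['e', 'a', 'b', 'c'] -> ['a', 'e', 'b', 'c']
'e': index 1 in ['a', 'e', 'b', 'c'] -> ['e', 'a', 'b', 'c']
'b': index 2 in ['e', 'a', 'b', 'c'] -> ['b', 'e', 'a', 'c']


Output: [2, 2, 0, 2, 0, 3, 1, 1, 2]


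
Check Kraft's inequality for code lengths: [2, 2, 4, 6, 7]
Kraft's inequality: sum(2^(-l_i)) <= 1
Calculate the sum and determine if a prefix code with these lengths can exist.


Sum = 2^(-2) + 2^(-2) + 2^(-4) + 2^(-6) + 2^(-7)
    = 0.25 + 0.25 + 0.0625 + 0.015625 + 0.0078125
    = 75/128 = 0.5859375
Since 0.5859375 <= 1, Kraft's inequality IS satisfied.
A prefix code with these lengths CAN exist.

Kraft sum = 0.5859375. Satisfied.


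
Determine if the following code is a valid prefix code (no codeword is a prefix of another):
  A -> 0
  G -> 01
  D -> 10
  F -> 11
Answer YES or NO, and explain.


Checking each pair (does one codeword prefix another?):
  A='0' vs G='01': prefix -- VIOLATION

NO -- this is NOT a valid prefix code. A (0) is a prefix of G (01).


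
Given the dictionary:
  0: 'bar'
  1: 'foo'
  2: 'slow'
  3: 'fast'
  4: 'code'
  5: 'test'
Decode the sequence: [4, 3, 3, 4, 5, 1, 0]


Look up each index in the dictionary:
  4 -> 'code'
  3 -> 'fast'
  3 -> 'fast'
  4 -> 'code'
  5 -> 'test'
  1 -> 'foo'
  0 -> 'bar'

Decoded: "code fast fast code test foo bar"


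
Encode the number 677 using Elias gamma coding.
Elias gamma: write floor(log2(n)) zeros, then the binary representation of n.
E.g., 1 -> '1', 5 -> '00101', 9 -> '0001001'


num_bits = floor(log2(677)) + 1 = 10
leading_zeros = num_bits - 1 = 9
binary(677) = 1010100101

Elias gamma(677) = '000000000' + '1010100101' = 0000000001010100101 (19 bits)


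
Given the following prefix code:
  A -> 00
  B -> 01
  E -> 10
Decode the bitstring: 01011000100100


Decoding step by step:
Bits 01 -> B
Bits 01 -> B
Bits 10 -> E
Bits 00 -> A
Bits 10 -> E
Bits 01 -> B
Bits 00 -> A


Decoded message: BBEAEBA


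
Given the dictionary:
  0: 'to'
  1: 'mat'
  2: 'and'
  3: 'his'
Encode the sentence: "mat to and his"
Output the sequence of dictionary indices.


Look up each word in the dictionary:
  'mat' -> 1
  'to' -> 0
  'and' -> 2
  'his' -> 3

Encoded: [1, 0, 2, 3]


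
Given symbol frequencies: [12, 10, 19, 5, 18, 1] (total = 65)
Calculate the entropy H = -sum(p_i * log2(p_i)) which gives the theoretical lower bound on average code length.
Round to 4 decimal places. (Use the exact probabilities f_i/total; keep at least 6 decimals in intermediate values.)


Per-symbol terms -p_i * log2(p_i) with p_i = f_i/65:
  p = 12/65 = 0.184615: log2(p) = -2.437405, -p*log2(p) = 0.449983
  p = 10/65 = 0.153846: log2(p) = -2.700440, -p*log2(p) = 0.415452
  p = 19/65 = 0.292308: log2(p) = -1.774440, -p*log2(p) = 0.518683
  p = 5/65 = 0.076923: log2(p) = -3.700440, -p*log2(p) = 0.284649
  p = 18/65 = 0.276923: log2(p) = -1.852443, -p*log2(p) = 0.512984
  p = 1/65 = 0.015385: log2(p) = -6.022368, -p*log2(p) = 0.092652
H = 0.449983 + 0.415452 + 0.518683 + 0.284649 + 0.512984 + 0.092652 = 2.274403

H = 2.2744 bits/symbol


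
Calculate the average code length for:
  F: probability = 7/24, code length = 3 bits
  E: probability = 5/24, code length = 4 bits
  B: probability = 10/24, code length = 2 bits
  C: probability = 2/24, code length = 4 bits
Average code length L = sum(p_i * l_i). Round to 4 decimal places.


Weighted contributions p_i * l_i:
  F: (7/24) * 3 = 21/24
  E: (5/24) * 4 = 20/24
  B: (10/24) * 2 = 20/24
  C: (2/24) * 4 = 8/24
Sum = (21 + 20 + 20 + 8)/24 = 69/24

L = 69/24 = 2.8750 bits/symbol


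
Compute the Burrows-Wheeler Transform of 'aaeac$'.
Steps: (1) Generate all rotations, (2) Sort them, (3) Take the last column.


Rotations (sorted):
  0: $aaeac -> last char: c
  1: aaeac$ -> last char: $
  2: ac$aae -> last char: e
  3: aeac$a -> last char: a
  4: c$aaea -> last char: a
  5: eac$aa -> last char: a


BWT = c$eaaa


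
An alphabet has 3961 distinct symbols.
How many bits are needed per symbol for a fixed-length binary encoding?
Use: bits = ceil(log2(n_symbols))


log2(3961) = 11.9516
Bracket: 2^11 = 2048 < 3961 <= 2^12 = 4096
So ceil(log2(3961)) = 12

bits = ceil(log2(3961)) = ceil(11.9516) = 12 bits


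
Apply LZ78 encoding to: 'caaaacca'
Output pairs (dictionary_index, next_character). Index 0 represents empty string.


LZ78 encoding steps:
Dictionary: {0: ''}
Step 1: w='' (idx 0), next='c' -> output (0, 'c'), add 'c' as idx 1
Step 2: w='' (idx 0), next='a' -> output (0, 'a'), add 'a' as idx 2
Step 3: w='a' (idx 2), next='a' -> output (2, 'a'), add 'aa' as idx 3
Step 4: w='a' (idx 2), next='c' -> output (2, 'c'), add 'ac' as idx 4
Step 5: w='c' (idx 1), next='a' -> output (1, 'a'), add 'ca' as idx 5


Encoded: [(0, 'c'), (0, 'a'), (2, 'a'), (2, 'c'), (1, 'a')]


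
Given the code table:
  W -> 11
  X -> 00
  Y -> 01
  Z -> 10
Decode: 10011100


Decoding:
10 -> Z
01 -> Y
11 -> W
00 -> X


Result: ZYWX


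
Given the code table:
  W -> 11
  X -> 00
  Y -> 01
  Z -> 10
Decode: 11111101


Decoding:
11 -> W
11 -> W
11 -> W
01 -> Y


Result: WWWY


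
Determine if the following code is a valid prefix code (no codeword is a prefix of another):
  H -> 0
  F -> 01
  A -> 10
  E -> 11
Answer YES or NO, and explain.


Checking each pair (does one codeword prefix another?):
  H='0' vs F='01': prefix -- VIOLATION

NO -- this is NOT a valid prefix code. H (0) is a prefix of F (01).


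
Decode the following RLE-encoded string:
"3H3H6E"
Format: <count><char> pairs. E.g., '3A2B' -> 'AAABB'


Expanding each <count><char> pair:
  3H -> 'HHH'
  3H -> 'HHH'
  6E -> 'EEEEEE'

Decoded = HHHHHHEEEEEE


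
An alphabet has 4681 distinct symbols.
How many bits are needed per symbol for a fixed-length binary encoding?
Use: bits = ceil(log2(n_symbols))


log2(4681) = 12.1926
Bracket: 2^12 = 4096 < 4681 <= 2^13 = 8192
So ceil(log2(4681)) = 13

bits = ceil(log2(4681)) = ceil(12.1926) = 13 bits


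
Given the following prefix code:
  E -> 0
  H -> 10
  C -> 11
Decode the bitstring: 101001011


Decoding step by step:
Bits 10 -> H
Bits 10 -> H
Bits 0 -> E
Bits 10 -> H
Bits 11 -> C


Decoded message: HHEHC


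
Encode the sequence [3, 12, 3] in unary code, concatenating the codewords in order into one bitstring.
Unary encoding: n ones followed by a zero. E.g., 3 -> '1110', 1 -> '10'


Encode each number as n ones followed by a terminating 0:
  3 -> 1110 (4 bits)
  12 -> 1111111111110 (13 bits)
  3 -> 1110 (4 bits)
Total length = 4 + 13 + 4 = 21 bits.

Unary([3, 12, 3]) = 111011111111111101110 (21 bits)


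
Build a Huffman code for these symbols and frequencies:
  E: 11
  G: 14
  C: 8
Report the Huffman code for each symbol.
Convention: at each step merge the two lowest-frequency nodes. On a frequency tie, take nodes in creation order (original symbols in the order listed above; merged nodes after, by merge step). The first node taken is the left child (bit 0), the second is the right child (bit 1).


Huffman tree construction:
Step 1: Merge C(8) + E(11) = 19
Step 2: Merge G(14) + (C+E)(19) = 33
Read each symbol's code off the tree from the root (left child = 0, right child = 1).

Codes:
  E: 11 (length 2)
  G: 0 (length 1)
  C: 10 (length 2)
Average code length: 52/33 = 1.5758 bits/symbol


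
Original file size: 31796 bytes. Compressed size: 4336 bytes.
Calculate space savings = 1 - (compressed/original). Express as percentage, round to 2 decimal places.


ratio = compressed/original = 4336/31796 = 0.136369
savings = 1 - ratio = 1 - 0.136369 = 0.863631
as a percentage: 0.863631 * 100 = 86.36%

Space savings = 1 - 4336/31796 = 86.36%


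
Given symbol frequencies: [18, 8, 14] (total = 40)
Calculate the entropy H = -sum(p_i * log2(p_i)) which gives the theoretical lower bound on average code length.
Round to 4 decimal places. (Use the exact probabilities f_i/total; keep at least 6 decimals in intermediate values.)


Per-symbol terms -p_i * log2(p_i) with p_i = f_i/40:
  p = 18/40 = 0.450000: log2(p) = -1.152003, -p*log2(p) = 0.518401
  p = 8/40 = 0.200000: log2(p) = -2.321928, -p*log2(p) = 0.464386
  p = 14/40 = 0.350000: log2(p) = -1.514573, -p*log2(p) = 0.530101
H = 0.518401 + 0.464386 + 0.530101 = 1.512888

H = 1.5129 bits/symbol


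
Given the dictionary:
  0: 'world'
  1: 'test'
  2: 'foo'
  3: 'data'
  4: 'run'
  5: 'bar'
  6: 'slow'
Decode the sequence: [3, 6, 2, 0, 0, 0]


Look up each index in the dictionary:
  3 -> 'data'
  6 -> 'slow'
  2 -> 'foo'
  0 -> 'world'
  0 -> 'world'
  0 -> 'world'

Decoded: "data slow foo world world world"


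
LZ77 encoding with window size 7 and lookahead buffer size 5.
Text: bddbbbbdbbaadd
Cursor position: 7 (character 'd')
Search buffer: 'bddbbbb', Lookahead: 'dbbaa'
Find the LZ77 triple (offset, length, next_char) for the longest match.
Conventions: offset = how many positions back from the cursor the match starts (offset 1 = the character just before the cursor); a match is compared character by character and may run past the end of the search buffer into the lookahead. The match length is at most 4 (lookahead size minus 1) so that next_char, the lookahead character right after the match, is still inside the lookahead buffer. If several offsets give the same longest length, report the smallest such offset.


Try each offset into the search buffer:
  offset=1 (pos 6, char 'b'): match length 0
  offset=2 (pos 5, char 'b'): match length 0
  offset=3 (pos 4, char 'b'): match length 0
  offset=4 (pos 3, char 'b'): match length 0
  offset=5 (pos 2, char 'd'): match length 3
  offset=6 (pos 1, char 'd'): match length 1
  offset=7 (pos 0, char 'b'): match length 0
Longest match has length 3 at offset 5.
next_char = character at position 7 + 3 = 10 -> 'a'

Best match: offset=5, length=3 (matching 'dbb' starting at position 2)
LZ77 triple: (5, 3, 'a')


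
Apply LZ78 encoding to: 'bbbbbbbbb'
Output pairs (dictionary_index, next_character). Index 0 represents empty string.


LZ78 encoding steps:
Dictionary: {0: ''}
Step 1: w='' (idx 0), next='b' -> output (0, 'b'), add 'b' as idx 1
Step 2: w='b' (idx 1), next='b' -> output (1, 'b'), add 'bb' as idx 2
Step 3: w='bb' (idx 2), next='b' -> output (2, 'b'), add 'bbb' as idx 3
Step 4: w='bbb' (idx 3), end of input -> output (3, '')


Encoded: [(0, 'b'), (1, 'b'), (2, 'b'), (3, '')]


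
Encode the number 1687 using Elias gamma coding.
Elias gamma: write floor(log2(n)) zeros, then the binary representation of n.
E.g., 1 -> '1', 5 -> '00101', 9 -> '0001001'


num_bits = floor(log2(1687)) + 1 = 11
leading_zeros = num_bits - 1 = 10
binary(1687) = 11010010111

Elias gamma(1687) = '0000000000' + '11010010111' = 000000000011010010111 (21 bits)


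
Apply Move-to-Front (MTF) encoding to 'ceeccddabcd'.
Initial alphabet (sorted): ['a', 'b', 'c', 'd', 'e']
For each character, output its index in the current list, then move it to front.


MTF encoding:
'c': index 2 in ['a', 'b', 'c', 'd', 'e'] -> ['c', 'a', 'b', 'd', 'e']
'e': index 4 in ['c', 'a', 'b', 'd', 'e'] -> ['e', 'c', 'a', 'b', 'd']
'e': index 0 in ['e', 'c', 'a', 'b', 'd'] -> ['e', 'c', 'a', 'b', 'd']
'c': index 1 in ['e', 'c', 'a', 'b', 'd'] -> ['c', 'e', 'a', 'b', 'd']
'c': index 0 in ['c', 'e', 'a', 'b', 'd'] -> ['c', 'e', 'a', 'b', 'd']
'd': index 4 in ['c', 'e', 'a', 'b', 'd'] -> ['d', 'c', 'e', 'a', 'b']
'd': index 0 in ['d', 'c', 'e', 'a', 'b'] -> ['d', 'c', 'e', 'a', 'b']
'a': index 3 in ['d', 'c', 'e', 'a', 'b'] -> ['a', 'd', 'c', 'e', 'b']
'b': index 4 in ['a', 'd', 'c', 'e', 'b'] -> ['b', 'a', 'd', 'c', 'e']
'c': index 3 in ['b', 'a', 'd', 'c', 'e'] -> ['c', 'b', 'a', 'd', 'e']
'd': index 3 in ['c', 'b', 'a', 'd', 'e'] -> ['d', 'c', 'b', 'a', 'e']


Output: [2, 4, 0, 1, 0, 4, 0, 3, 4, 3, 3]


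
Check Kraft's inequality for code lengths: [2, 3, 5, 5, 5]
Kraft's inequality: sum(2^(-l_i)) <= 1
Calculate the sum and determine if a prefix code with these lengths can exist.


Sum = 2^(-2) + 2^(-3) + 2^(-5) + 2^(-5) + 2^(-5)
    = 0.25 + 0.125 + 0.03125 + 0.03125 + 0.03125
    = 15/32 = 0.46875
Since 0.46875 <= 1, Kraft's inequality IS satisfied.
A prefix code with these lengths CAN exist.

Kraft sum = 0.46875. Satisfied.


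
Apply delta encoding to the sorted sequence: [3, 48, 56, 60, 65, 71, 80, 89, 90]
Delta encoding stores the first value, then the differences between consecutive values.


First value: 3
Deltas:
  48 - 3 = 45
  56 - 48 = 8
  60 - 56 = 4
  65 - 60 = 5
  71 - 65 = 6
  80 - 71 = 9
  89 - 80 = 9
  90 - 89 = 1


Delta encoded: [3, 45, 8, 4, 5, 6, 9, 9, 1]


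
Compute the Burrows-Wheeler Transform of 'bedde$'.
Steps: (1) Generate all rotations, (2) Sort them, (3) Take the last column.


Rotations (sorted):
  0: $bedde -> last char: e
  1: bedde$ -> last char: $
  2: dde$be -> last char: e
  3: de$bed -> last char: d
  4: e$bedd -> last char: d
  5: edde$b -> last char: b


BWT = e$eddb


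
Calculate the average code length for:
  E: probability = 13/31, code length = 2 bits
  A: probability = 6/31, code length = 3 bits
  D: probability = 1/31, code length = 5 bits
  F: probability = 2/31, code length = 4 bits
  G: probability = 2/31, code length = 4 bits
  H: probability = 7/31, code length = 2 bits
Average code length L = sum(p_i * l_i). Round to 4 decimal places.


Weighted contributions p_i * l_i:
  E: (13/31) * 2 = 26/31
  A: (6/31) * 3 = 18/31
  D: (1/31) * 5 = 5/31
  F: (2/31) * 4 = 8/31
  G: (2/31) * 4 = 8/31
  H: (7/31) * 2 = 14/31
Sum = (26 + 18 + 5 + 8 + 8 + 14)/31 = 79/31

L = 79/31 = 2.5484 bits/symbol


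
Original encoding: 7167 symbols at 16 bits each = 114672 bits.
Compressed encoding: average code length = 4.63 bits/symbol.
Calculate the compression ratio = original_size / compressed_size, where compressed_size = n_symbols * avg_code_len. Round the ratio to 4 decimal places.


original_size = n_symbols * orig_bits = 7167 * 16 = 114672 bits
compressed_size = n_symbols * avg_code_len = 7167 * 4.63 = 33183.21 bits
ratio = original_size / compressed_size = 114672 / 33183.21 = 3.4557

Compression ratio = 3.4557


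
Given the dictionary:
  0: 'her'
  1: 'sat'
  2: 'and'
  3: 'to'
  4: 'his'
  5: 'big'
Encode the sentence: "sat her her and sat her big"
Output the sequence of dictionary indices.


Look up each word in the dictionary:
  'sat' -> 1
  'her' -> 0
  'her' -> 0
  'and' -> 2
  'sat' -> 1
  'her' -> 0
  'big' -> 5

Encoded: [1, 0, 0, 2, 1, 0, 5]


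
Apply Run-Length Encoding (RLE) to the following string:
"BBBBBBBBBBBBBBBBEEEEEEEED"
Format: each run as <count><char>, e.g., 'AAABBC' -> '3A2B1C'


Scanning runs left to right:
  i=0: run of 'B' x 16 -> '16B'
  i=16: run of 'E' x 8 -> '8E'
  i=24: run of 'D' x 1 -> '1D'

RLE = 16B8E1D


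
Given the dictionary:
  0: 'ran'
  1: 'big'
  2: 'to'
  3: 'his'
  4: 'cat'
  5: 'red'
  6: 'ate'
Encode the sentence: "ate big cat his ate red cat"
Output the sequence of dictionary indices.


Look up each word in the dictionary:
  'ate' -> 6
  'big' -> 1
  'cat' -> 4
  'his' -> 3
  'ate' -> 6
  'red' -> 5
  'cat' -> 4

Encoded: [6, 1, 4, 3, 6, 5, 4]


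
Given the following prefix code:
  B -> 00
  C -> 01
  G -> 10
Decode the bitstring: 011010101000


Decoding step by step:
Bits 01 -> C
Bits 10 -> G
Bits 10 -> G
Bits 10 -> G
Bits 10 -> G
Bits 00 -> B


Decoded message: CGGGGB


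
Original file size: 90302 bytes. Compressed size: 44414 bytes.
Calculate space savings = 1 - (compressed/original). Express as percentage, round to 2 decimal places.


ratio = compressed/original = 44414/90302 = 0.491838
savings = 1 - ratio = 1 - 0.491838 = 0.508162
as a percentage: 0.508162 * 100 = 50.82%

Space savings = 1 - 44414/90302 = 50.82%


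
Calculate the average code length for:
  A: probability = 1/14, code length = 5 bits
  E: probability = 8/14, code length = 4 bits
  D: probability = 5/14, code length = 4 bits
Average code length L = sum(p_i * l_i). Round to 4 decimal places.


Weighted contributions p_i * l_i:
  A: (1/14) * 5 = 5/14
  E: (8/14) * 4 = 32/14
  D: (5/14) * 4 = 20/14
Sum = (5 + 32 + 20)/14 = 57/14

L = 57/14 = 4.0714 bits/symbol


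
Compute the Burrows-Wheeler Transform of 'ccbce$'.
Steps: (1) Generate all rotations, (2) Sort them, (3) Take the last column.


Rotations (sorted):
  0: $ccbce -> last char: e
  1: bce$cc -> last char: c
  2: cbce$c -> last char: c
  3: ccbce$ -> last char: $
  4: ce$ccb -> last char: b
  5: e$ccbc -> last char: c


BWT = ecc$bc


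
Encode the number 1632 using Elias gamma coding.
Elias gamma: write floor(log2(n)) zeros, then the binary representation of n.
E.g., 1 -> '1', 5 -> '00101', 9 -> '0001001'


num_bits = floor(log2(1632)) + 1 = 11
leading_zeros = num_bits - 1 = 10
binary(1632) = 11001100000

Elias gamma(1632) = '0000000000' + '11001100000' = 000000000011001100000 (21 bits)


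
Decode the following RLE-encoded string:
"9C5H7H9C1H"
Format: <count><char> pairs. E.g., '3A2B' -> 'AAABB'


Expanding each <count><char> pair:
  9C -> 'CCCCCCCCC'
  5H -> 'HHHHH'
  7H -> 'HHHHHHH'
  9C -> 'CCCCCCCCC'
  1H -> 'H'

Decoded = CCCCCCCCCHHHHHHHHHHHHCCCCCCCCCH


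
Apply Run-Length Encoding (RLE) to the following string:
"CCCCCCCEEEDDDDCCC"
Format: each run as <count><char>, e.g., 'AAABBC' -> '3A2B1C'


Scanning runs left to right:
  i=0: run of 'C' x 7 -> '7C'
  i=7: run of 'E' x 3 -> '3E'
  i=10: run of 'D' x 4 -> '4D'
  i=14: run of 'C' x 3 -> '3C'

RLE = 7C3E4D3C


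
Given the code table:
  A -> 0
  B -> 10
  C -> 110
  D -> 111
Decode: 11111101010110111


Decoding:
111 -> D
111 -> D
0 -> A
10 -> B
10 -> B
110 -> C
111 -> D


Result: DDABBCD


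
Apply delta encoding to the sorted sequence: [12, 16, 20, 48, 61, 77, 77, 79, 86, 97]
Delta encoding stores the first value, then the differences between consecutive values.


First value: 12
Deltas:
  16 - 12 = 4
  20 - 16 = 4
  48 - 20 = 28
  61 - 48 = 13
  77 - 61 = 16
  77 - 77 = 0
  79 - 77 = 2
  86 - 79 = 7
  97 - 86 = 11


Delta encoded: [12, 4, 4, 28, 13, 16, 0, 2, 7, 11]


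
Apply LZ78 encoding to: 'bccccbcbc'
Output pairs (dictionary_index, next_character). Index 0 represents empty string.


LZ78 encoding steps:
Dictionary: {0: ''}
Step 1: w='' (idx 0), next='b' -> output (0, 'b'), add 'b' as idx 1
Step 2: w='' (idx 0), next='c' -> output (0, 'c'), add 'c' as idx 2
Step 3: w='c' (idx 2), next='c' -> output (2, 'c'), add 'cc' as idx 3
Step 4: w='c' (idx 2), next='b' -> output (2, 'b'), add 'cb' as idx 4
Step 5: w='cb' (idx 4), next='c' -> output (4, 'c'), add 'cbc' as idx 5


Encoded: [(0, 'b'), (0, 'c'), (2, 'c'), (2, 'b'), (4, 'c')]


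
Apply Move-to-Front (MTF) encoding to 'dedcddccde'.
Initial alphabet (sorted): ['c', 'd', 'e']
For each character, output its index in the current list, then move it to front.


MTF encoding:
'd': index 1 in ['c', 'd', 'e'] -> ['d', 'c', 'e']
'e': index 2 in ['d', 'c', 'e'] -> ['e', 'd', 'c']
'd': index 1 in ['e', 'd', 'c'] -> ['d', 'e', 'c']
'c': index 2 in ['d', 'e', 'c'] -> ['c', 'd', 'e']
'd': index 1 in ['c', 'd', 'e'] -> ['d', 'c', 'e']
'd': index 0 in ['d', 'c', 'e'] -> ['d', 'c', 'e']
'c': index 1 in ['d', 'c', 'e'] -> ['c', 'd', 'e']
'c': index 0 in ['c', 'd', 'e'] -> ['c', 'd', 'e']
'd': index 1 in ['c', 'd', 'e'] -> ['d', 'c', 'e']
'e': index 2 in ['d', 'c', 'e'] -> ['e', 'd', 'c']


Output: [1, 2, 1, 2, 1, 0, 1, 0, 1, 2]


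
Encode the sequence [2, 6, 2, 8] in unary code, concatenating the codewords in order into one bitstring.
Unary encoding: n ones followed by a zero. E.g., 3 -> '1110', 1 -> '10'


Encode each number as n ones followed by a terminating 0:
  2 -> 110 (3 bits)
  6 -> 1111110 (7 bits)
  2 -> 110 (3 bits)
  8 -> 111111110 (9 bits)
Total length = 3 + 7 + 3 + 9 = 22 bits.

Unary([2, 6, 2, 8]) = 1101111110110111111110 (22 bits)


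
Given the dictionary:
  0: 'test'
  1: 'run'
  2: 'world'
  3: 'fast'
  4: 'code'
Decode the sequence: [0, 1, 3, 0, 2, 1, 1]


Look up each index in the dictionary:
  0 -> 'test'
  1 -> 'run'
  3 -> 'fast'
  0 -> 'test'
  2 -> 'world'
  1 -> 'run'
  1 -> 'run'

Decoded: "test run fast test world run run"


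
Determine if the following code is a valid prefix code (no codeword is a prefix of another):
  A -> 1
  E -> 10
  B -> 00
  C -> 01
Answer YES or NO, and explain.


Checking each pair (does one codeword prefix another?):
  A='1' vs E='10': prefix -- VIOLATION

NO -- this is NOT a valid prefix code. A (1) is a prefix of E (10).


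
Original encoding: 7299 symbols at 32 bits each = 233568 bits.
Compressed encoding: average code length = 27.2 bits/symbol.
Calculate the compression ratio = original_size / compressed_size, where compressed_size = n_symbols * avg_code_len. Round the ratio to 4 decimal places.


original_size = n_symbols * orig_bits = 7299 * 32 = 233568 bits
compressed_size = n_symbols * avg_code_len = 7299 * 27.2 = 198532.8 bits
ratio = original_size / compressed_size = 233568 / 198532.8 = 1.1765

Compression ratio = 1.1765


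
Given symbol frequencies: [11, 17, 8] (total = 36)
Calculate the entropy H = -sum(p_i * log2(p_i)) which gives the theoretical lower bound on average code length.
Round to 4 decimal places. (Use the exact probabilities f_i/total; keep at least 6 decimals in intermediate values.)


Per-symbol terms -p_i * log2(p_i) with p_i = f_i/36:
  p = 11/36 = 0.305556: log2(p) = -1.710493, -p*log2(p) = 0.522651
  p = 17/36 = 0.472222: log2(p) = -1.082462, -p*log2(p) = 0.511163
  p = 8/36 = 0.222222: log2(p) = -2.169925, -p*log2(p) = 0.482206
H = 0.522651 + 0.511163 + 0.482206 = 1.516020

H = 1.516 bits/symbol


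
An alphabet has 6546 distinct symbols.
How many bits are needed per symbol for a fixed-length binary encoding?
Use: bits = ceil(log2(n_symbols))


log2(6546) = 12.6764
Bracket: 2^12 = 4096 < 6546 <= 2^13 = 8192
So ceil(log2(6546)) = 13

bits = ceil(log2(6546)) = ceil(12.6764) = 13 bits


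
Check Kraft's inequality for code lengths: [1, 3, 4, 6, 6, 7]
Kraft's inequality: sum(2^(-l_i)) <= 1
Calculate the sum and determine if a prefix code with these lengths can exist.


Sum = 2^(-1) + 2^(-3) + 2^(-4) + 2^(-6) + 2^(-6) + 2^(-7)
    = 0.5 + 0.125 + 0.0625 + 0.015625 + 0.015625 + 0.0078125
    = 93/128 = 0.7265625
Since 0.7265625 <= 1, Kraft's inequality IS satisfied.
A prefix code with these lengths CAN exist.

Kraft sum = 0.7265625. Satisfied.


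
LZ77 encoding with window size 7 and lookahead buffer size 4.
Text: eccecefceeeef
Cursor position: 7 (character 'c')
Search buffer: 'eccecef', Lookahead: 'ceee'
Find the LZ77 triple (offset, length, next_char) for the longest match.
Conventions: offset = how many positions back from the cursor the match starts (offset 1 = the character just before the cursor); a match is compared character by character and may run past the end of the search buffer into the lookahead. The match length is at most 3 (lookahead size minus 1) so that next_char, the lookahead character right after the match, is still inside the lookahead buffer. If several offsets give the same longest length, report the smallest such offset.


Try each offset into the search buffer:
  offset=1 (pos 6, char 'f'): match length 0
  offset=2 (pos 5, char 'e'): match length 0
  offset=3 (pos 4, char 'c'): match length 2
  offset=4 (pos 3, char 'e'): match length 0
  offset=5 (pos 2, char 'c'): match length 2
  offset=6 (pos 1, char 'c'): match length 1
  offset=7 (pos 0, char 'e'): match length 0
Longest match has length 2, found at offsets 3, 5; take the smallest, offset 3.
next_char = character at position 7 + 2 = 9 -> 'e'

Best match: offset=3, length=2 (matching 'ce' starting at position 4)
LZ77 triple: (3, 2, 'e')


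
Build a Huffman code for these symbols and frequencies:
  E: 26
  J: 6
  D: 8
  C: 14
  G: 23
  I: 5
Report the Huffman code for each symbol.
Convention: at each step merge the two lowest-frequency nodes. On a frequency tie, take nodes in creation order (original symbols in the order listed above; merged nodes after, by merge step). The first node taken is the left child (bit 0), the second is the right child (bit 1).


Huffman tree construction:
Step 1: Merge I(5) + J(6) = 11
Step 2: Merge D(8) + (I+J)(11) = 19
Step 3: Merge C(14) + (D+(I+J))(19) = 33
Step 4: Merge G(23) + E(26) = 49
Step 5: Merge (C+(D+(I+J)))(33) + (G+E)(49) = 82
Read each symbol's code off the tree from the root (left child = 0, right child = 1).

Codes:
  E: 11 (length 2)
  J: 0111 (length 4)
  D: 010 (length 3)
  C: 00 (length 2)
  G: 10 (length 2)
  I: 0110 (length 4)
Average code length: 194/82 = 2.3659 bits/symbol


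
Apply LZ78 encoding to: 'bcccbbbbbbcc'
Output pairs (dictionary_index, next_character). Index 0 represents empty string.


LZ78 encoding steps:
Dictionary: {0: ''}
Step 1: w='' (idx 0), next='b' -> output (0, 'b'), add 'b' as idx 1
Step 2: w='' (idx 0), next='c' -> output (0, 'c'), add 'c' as idx 2
Step 3: w='c' (idx 2), next='c' -> output (2, 'c'), add 'cc' as idx 3
Step 4: w='b' (idx 1), next='b' -> output (1, 'b'), add 'bb' as idx 4
Step 5: w='bb' (idx 4), next='b' -> output (4, 'b'), add 'bbb' as idx 5
Step 6: w='b' (idx 1), next='c' -> output (1, 'c'), add 'bc' as idx 6
Step 7: w='c' (idx 2), end of input -> output (2, '')


Encoded: [(0, 'b'), (0, 'c'), (2, 'c'), (1, 'b'), (4, 'b'), (1, 'c'), (2, '')]


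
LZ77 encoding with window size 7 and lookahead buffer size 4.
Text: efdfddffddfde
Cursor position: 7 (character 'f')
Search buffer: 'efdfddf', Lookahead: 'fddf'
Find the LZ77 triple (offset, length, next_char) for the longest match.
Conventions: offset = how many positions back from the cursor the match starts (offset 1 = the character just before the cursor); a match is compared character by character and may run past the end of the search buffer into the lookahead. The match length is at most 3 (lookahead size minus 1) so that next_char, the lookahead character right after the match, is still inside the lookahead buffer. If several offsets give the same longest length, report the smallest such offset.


Try each offset into the search buffer:
  offset=1 (pos 6, char 'f'): match length 1
  offset=2 (pos 5, char 'd'): match length 0
  offset=3 (pos 4, char 'd'): match length 0
  offset=4 (pos 3, char 'f'): match length 3
  offset=5 (pos 2, char 'd'): match length 0
  offset=6 (pos 1, char 'f'): match length 2
  offset=7 (pos 0, char 'e'): match length 0
Longest match has length 3 at offset 4.
next_char = character at position 7 + 3 = 10 -> 'f'

Best match: offset=4, length=3 (matching 'fdd' starting at position 3)
LZ77 triple: (4, 3, 'f')


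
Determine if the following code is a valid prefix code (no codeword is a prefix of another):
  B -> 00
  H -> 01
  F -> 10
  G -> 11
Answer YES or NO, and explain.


Checking each pair (does one codeword prefix another?):
  B='00' vs H='01': no prefix
  B='00' vs F='10': no prefix
  B='00' vs G='11': no prefix
  H='01' vs B='00': no prefix
  H='01' vs F='10': no prefix
  H='01' vs G='11': no prefix
  F='10' vs B='00': no prefix
  F='10' vs H='01': no prefix
  F='10' vs G='11': no prefix
  G='11' vs B='00': no prefix
  G='11' vs H='01': no prefix
  G='11' vs F='10': no prefix
No violation found over all pairs.

YES -- this is a valid prefix code. No codeword is a prefix of any other codeword.


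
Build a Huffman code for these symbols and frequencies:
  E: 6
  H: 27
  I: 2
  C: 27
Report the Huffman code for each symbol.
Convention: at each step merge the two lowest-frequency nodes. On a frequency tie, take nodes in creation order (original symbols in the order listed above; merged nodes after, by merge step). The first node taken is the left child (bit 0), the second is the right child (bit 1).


Huffman tree construction:
Step 1: Merge I(2) + E(6) = 8
Step 2: Merge (I+E)(8) + H(27) = 35
Step 3: Merge C(27) + ((I+E)+H)(35) = 62
Read each symbol's code off the tree from the root (left child = 0, right child = 1).

Codes:
  E: 101 (length 3)
  H: 11 (length 2)
  I: 100 (length 3)
  C: 0 (length 1)
Average code length: 105/62 = 1.6935 bits/symbol
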